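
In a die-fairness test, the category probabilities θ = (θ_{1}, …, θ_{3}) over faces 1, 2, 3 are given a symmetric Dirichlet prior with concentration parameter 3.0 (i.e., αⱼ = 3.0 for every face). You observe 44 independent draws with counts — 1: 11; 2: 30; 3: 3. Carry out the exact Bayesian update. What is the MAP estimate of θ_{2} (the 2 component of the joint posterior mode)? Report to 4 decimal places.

0.6400

The Dirichlet prior is conjugate to the Multinomial likelihood: each posterior αⱼ = prior αⱼ + observed count nⱼ.
Posterior concentration: (14.0, 33.0, 6.0), total = 53.0.
Joint mode component: (α_{2}−1)/(Σα−K) = 32.0/50.0 = 0.6400.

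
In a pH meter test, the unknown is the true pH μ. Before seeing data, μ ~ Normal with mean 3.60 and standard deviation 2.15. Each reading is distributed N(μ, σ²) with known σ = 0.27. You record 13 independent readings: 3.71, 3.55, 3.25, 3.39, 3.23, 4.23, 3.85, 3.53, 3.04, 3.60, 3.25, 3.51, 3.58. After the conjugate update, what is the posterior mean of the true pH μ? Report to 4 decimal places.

For Normal data with known variance σ², a Normal(μ₀, σ₀²) prior on μ is conjugate. Posterior precision = 1/σ₀² + n/σ²; posterior mean is the precision-weighted average of μ₀ and x̄.
Σxᵢ = 3.71 + 3.55 + 3.25 + 3.39 + 3.23 + 4.23 + 3.85 + 3.53 + 3.04 + 3.60 + 3.25 + 3.51 + 3.58 = 45.72, so n·x̄ = 45.72.
σ₀² = 2.15² = 4.6225, σ² = 0.27² = 0.0729; σ² + n·σ₀² = 0.0729 + 13·4.6225 = 60.1654.
Posterior mean = (μ₀/σ₀² + n·x̄/σ²)/(1/σ₀² + n/σ²) = (σ²·μ₀ + σ₀²·n·x̄)/(σ² + n·σ₀²) = (0.0729·3.60 + 4.6225·45.72)/60.1654 = 211.60314/60.1654 = 3.5170.

3.5170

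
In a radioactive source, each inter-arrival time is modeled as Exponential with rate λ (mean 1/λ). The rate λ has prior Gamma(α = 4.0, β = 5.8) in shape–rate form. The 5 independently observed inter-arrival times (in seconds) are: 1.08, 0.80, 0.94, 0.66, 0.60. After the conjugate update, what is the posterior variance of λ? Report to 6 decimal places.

0.092200

With a Gamma(shape α, rate β) prior on the exponential rate λ, the posterior after n observations with total T = Σxᵢ is Gamma(α+n, β+T).
Sum of observations T = 4.08 seconds; n = 5.
Posterior: Gamma(4.0+5, 5.8+4.08) = Gamma(9.0, 9.88).
Var = α/β² = 0.092200.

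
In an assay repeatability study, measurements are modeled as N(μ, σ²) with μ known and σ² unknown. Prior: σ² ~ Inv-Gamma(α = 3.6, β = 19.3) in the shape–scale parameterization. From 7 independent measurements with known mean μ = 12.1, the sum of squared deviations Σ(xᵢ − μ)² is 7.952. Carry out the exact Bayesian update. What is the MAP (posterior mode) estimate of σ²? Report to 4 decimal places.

With known mean μ and an Inverse-Gamma(α, β) prior on σ², the Normal likelihood is conjugate: posterior is Inv-Gamma(α + n/2, β + Σ(xᵢ−μ)²/2).
Posterior: Inv-Gamma(3.6 + 7/2, 19.3 + 7.952/2) = Inv-Gamma(7.10, 23.2760).
Mode = β/(α+1) = 23.2760/8.10 = 2.8736.

2.8736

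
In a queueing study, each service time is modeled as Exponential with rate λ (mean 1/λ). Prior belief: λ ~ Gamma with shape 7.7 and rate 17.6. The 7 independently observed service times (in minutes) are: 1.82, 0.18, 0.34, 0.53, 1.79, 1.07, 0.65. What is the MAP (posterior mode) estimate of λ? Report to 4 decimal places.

0.5713

With a Gamma(shape α, rate β) prior on the exponential rate λ, the posterior after n observations with total T = Σxᵢ is Gamma(α+n, β+T).
Sum of observations T = 6.38 minutes; n = 7.
Posterior: Gamma(7.7+7, 17.6+6.38) = Gamma(14.7, 23.98).
Mode = (α−1)/β = 0.5713.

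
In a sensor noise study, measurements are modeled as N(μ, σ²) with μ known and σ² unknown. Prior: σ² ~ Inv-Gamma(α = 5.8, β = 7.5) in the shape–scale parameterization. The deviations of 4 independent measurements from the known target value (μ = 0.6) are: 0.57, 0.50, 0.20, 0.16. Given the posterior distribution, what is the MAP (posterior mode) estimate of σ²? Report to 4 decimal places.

With known mean μ and an Inverse-Gamma(α, β) prior on σ², the Normal likelihood is conjugate: posterior is Inv-Gamma(α + n/2, β + Σ(xᵢ−μ)²/2).
Σ(xᵢ−μ)² = (0.57)² + (0.50)² + (0.20)² + (0.16)² = 0.6405.
Posterior: Inv-Gamma(5.8 + 4/2, 7.5 + 0.6405/2) = Inv-Gamma(7.80, 7.82025).
Mode = β/(α+1) = 7.82025/8.80 = 0.8887.

0.8887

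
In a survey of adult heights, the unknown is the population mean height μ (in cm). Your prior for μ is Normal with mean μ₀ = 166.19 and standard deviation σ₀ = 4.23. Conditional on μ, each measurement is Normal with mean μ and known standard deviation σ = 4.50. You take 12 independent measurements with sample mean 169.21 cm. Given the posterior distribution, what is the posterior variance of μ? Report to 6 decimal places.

For Normal data with known variance σ², a Normal(μ₀, σ₀²) prior on μ is conjugate. Posterior precision = 1/σ₀² + n/σ²; posterior mean is the precision-weighted average of μ₀ and x̄.
σ₀² = 4.23² = 17.8929, σ² = 4.50² = 20.25; σ² + n·σ₀² = 20.25 + 12·17.8929 = 234.9648.
Posterior precision = 1/σ₀² + n/σ² = 1/17.8929 + 12/20.25 = (σ² + n·σ₀²)/(σ₀²σ²) = 234.9648/(17.8929·20.25); posterior variance σₙ² = σ₀²σ²/(σ² + n·σ₀²) = 17.8929·20.25/234.9648 = 1.542066.

1.542066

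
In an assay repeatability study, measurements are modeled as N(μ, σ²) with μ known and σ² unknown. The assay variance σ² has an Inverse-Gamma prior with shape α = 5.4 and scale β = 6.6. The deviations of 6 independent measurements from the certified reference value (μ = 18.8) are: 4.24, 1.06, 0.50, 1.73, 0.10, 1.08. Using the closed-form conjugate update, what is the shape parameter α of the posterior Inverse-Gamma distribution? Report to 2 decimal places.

With known mean μ and an Inverse-Gamma(α, β) prior on σ², the Normal likelihood is conjugate: posterior is Inv-Gamma(α + n/2, β + Σ(xᵢ−μ)²/2).
Σ(xᵢ−μ)² = (4.24)² + (1.06)² + (0.50)² + (1.73)² + (0.10)² + (1.08)² = 23.5205.
Posterior: Inv-Gamma(5.4 + 6/2, 6.6 + 23.5205/2) = Inv-Gamma(8.40, 18.36025).
Posterior α = 8.40.

8.40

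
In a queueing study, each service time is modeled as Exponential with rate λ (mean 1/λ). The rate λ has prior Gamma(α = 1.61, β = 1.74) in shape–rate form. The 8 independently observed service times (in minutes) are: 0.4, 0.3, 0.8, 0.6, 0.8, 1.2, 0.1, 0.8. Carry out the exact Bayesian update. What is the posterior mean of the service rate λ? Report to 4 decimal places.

With a Gamma(shape α, rate β) prior on the exponential rate λ, the posterior after n observations with total T = Σxᵢ is Gamma(α+n, β+T).
Sum of observations T = 5.0 minutes; n = 8.
Posterior: Gamma(1.61+8, 1.74+5.0) = Gamma(9.61, 6.74).
Posterior mean of λ = α/β = 9.61/6.74 = 1.4258.

1.4258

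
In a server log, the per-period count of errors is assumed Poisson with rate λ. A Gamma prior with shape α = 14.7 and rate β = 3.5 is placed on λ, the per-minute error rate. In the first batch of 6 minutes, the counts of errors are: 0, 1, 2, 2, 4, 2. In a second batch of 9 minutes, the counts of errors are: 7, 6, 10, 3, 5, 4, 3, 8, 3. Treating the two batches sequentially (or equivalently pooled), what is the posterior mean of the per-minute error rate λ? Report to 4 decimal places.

With a Gamma(shape α, rate β) prior, the Poisson likelihood is conjugate: the posterior is Gamma(α + ΣXᵢ, β + n).
Batch 1: sum of counts S = 11 over n = 6 minutes.
After batch 1: Gamma(α+S, β+n) = Gamma(14.7+11, 3.5+6) = Gamma(25.7, 9.5).
Batch 2: sum of counts S = 49 over n = 9 minutes.
After batch 2: Gamma(α+S, β+n) = Gamma(25.7+49, 9.5+9) = Gamma(74.7, 18.5).
Posterior mean = α/β = 74.7/18.5 = 4.0378.

4.0378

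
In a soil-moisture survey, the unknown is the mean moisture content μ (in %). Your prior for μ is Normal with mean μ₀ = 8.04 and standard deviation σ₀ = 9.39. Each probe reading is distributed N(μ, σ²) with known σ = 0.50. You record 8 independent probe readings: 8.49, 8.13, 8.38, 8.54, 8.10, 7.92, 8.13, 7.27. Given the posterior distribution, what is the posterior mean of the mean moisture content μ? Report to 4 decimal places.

8.1200

For Normal data with known variance σ², a Normal(μ₀, σ₀²) prior on μ is conjugate. Posterior precision = 1/σ₀² + n/σ²; posterior mean is the precision-weighted average of μ₀ and x̄.
Σxᵢ = 8.49 + 8.13 + 8.38 + 8.54 + 8.10 + 7.92 + 8.13 + 7.27 = 64.96, so n·x̄ = 64.96.
σ₀² = 9.39² = 88.1721, σ² = 0.50² = 0.25; σ² + n·σ₀² = 0.25 + 8·88.1721 = 705.6268.
Posterior mean = (μ₀/σ₀² + n·x̄/σ²)/(1/σ₀² + n/σ²) = (σ²·μ₀ + σ₀²·n·x̄)/(σ² + n·σ₀²) = (0.25·8.04 + 88.1721·64.96)/705.6268 = 5729.669616/705.6268 = 8.1200.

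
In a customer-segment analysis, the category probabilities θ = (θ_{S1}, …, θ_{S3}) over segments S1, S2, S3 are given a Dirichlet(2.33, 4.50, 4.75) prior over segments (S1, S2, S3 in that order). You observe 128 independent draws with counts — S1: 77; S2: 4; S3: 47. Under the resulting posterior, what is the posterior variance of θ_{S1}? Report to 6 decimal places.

0.001745

The Dirichlet prior is conjugate to the Multinomial likelihood: each posterior αⱼ = prior αⱼ + observed count nⱼ.
Posterior concentration: (79.33, 8.50, 51.75), total = 139.58.
Var[θ_j] = α_j(Σα−α_j)/((Σα)²(Σα+1)) = 79.33·60.25/(139.58²·140.58) = 0.001745.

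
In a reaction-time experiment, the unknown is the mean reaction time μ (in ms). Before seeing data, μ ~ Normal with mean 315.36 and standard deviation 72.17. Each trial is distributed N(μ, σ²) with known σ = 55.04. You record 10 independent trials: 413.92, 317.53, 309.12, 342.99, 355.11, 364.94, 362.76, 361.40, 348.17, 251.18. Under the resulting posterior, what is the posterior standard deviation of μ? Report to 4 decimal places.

For Normal data with known variance σ², a Normal(μ₀, σ₀²) prior on μ is conjugate. Posterior precision = 1/σ₀² + n/σ²; posterior mean is the precision-weighted average of μ₀ and x̄.
σ₀² = 72.17² = 5208.5089, σ² = 55.04² = 3029.4016; σ² + n·σ₀² = 3029.4016 + 10·5208.5089 = 55114.4906.
Posterior precision = 1/σ₀² + n/σ² = 1/5208.5089 + 10/3029.4016 = (σ² + n·σ₀²)/(σ₀²σ²) = 55114.4906/(5208.5089·3029.4016); posterior variance σₙ² = σ₀²σ²/(σ² + n·σ₀²) = 5208.5089·3029.4016/55114.4906 = 286.288869.
Posterior SD = √σₙ² = √(5208.5089·3029.4016/55114.4906) = 16.9201.

16.9201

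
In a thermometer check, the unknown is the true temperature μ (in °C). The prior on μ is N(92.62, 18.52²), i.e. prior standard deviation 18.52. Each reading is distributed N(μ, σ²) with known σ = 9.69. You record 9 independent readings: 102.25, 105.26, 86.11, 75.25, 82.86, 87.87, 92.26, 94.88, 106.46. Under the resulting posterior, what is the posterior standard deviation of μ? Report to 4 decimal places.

For Normal data with known variance σ², a Normal(μ₀, σ₀²) prior on μ is conjugate. Posterior precision = 1/σ₀² + n/σ²; posterior mean is the precision-weighted average of μ₀ and x̄.
σ₀² = 18.52² = 342.9904, σ² = 9.69² = 93.8961; σ² + n·σ₀² = 93.8961 + 9·342.9904 = 3180.8097.
Posterior precision = 1/σ₀² + n/σ² = 1/342.9904 + 9/93.8961 = (σ² + n·σ₀²)/(σ₀²σ²) = 3180.8097/(342.9904·93.8961); posterior variance σₙ² = σ₀²σ²/(σ² + n·σ₀²) = 342.9904·93.8961/3180.8097 = 10.124925.
Posterior SD = √σₙ² = √(342.9904·93.8961/3180.8097) = 3.1820.

3.1820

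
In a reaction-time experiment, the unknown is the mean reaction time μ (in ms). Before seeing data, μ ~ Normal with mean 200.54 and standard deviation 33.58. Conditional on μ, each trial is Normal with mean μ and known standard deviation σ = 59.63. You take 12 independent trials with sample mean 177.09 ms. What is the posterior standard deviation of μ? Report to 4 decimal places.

15.3183

For Normal data with known variance σ², a Normal(μ₀, σ₀²) prior on μ is conjugate. Posterior precision = 1/σ₀² + n/σ²; posterior mean is the precision-weighted average of μ₀ and x̄.
σ₀² = 33.58² = 1127.6164, σ² = 59.63² = 3555.7369; σ² + n·σ₀² = 3555.7369 + 12·1127.6164 = 17087.1337.
Posterior precision = 1/σ₀² + n/σ² = 1/1127.6164 + 12/3555.7369 = (σ² + n·σ₀²)/(σ₀²σ²) = 17087.1337/(1127.6164·3555.7369); posterior variance σₙ² = σ₀²σ²/(σ² + n·σ₀²) = 1127.6164·3555.7369/17087.1337 = 234.650662.
Posterior SD = √σₙ² = √(1127.6164·3555.7369/17087.1337) = 15.3183.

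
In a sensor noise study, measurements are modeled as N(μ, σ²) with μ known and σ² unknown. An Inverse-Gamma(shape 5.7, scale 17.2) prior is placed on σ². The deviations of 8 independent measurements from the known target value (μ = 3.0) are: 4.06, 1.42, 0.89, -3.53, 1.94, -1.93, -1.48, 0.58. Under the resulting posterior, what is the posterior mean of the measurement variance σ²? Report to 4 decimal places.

4.3775

With known mean μ and an Inverse-Gamma(α, β) prior on σ², the Normal likelihood is conjugate: posterior is Inv-Gamma(α + n/2, β + Σ(xᵢ−μ)²/2).
Σ(xᵢ−μ)² = (4.06)² + (1.42)² + (0.89)² + (-3.53)² + (1.94)² + (-1.93)² + (-1.48)² + (0.58)² = 41.7683.
Posterior: Inv-Gamma(5.7 + 8/2, 17.2 + 41.7683/2) = Inv-Gamma(9.70, 38.08415).
E[σ²|data] = β/(α−1) = 38.08415/8.70 = 4.3775.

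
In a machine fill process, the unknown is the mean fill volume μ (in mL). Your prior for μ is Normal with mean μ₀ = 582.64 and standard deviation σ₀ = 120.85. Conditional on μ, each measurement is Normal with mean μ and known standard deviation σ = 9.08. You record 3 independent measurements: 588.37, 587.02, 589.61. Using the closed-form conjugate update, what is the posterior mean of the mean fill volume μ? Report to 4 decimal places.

588.3226

For Normal data with known variance σ², a Normal(μ₀, σ₀²) prior on μ is conjugate. Posterior precision = 1/σ₀² + n/σ²; posterior mean is the precision-weighted average of μ₀ and x̄.
Σxᵢ = 588.37 + 587.02 + 589.61 = 1765, so n·x̄ = 1765.
σ₀² = 120.85² = 14604.7225, σ² = 9.08² = 82.4464; σ² + n·σ₀² = 82.4464 + 3·14604.7225 = 43896.6139.
Posterior mean = (μ₀/σ₀² + n·x̄/σ²)/(1/σ₀² + n/σ²) = (σ²·μ₀ + σ₀²·n·x̄)/(σ² + n·σ₀²) = (82.4464·582.64 + 14604.7225·1765)/43896.6139 = 25825371.782996/43896.6139 = 588.3226.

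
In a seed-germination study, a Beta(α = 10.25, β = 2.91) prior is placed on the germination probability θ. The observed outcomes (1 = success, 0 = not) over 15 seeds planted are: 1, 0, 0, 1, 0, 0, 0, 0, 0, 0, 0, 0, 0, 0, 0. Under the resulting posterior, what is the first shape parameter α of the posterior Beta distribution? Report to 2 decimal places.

12.25

The Beta prior is conjugate to a Binomial/Bernoulli likelihood; the update adds successes to α and failures to β.
Posterior: Beta(α+k, β+n−k) = Beta(10.25+2, 2.91+13) = Beta(12.25, 15.91).
Posterior α = 12.25.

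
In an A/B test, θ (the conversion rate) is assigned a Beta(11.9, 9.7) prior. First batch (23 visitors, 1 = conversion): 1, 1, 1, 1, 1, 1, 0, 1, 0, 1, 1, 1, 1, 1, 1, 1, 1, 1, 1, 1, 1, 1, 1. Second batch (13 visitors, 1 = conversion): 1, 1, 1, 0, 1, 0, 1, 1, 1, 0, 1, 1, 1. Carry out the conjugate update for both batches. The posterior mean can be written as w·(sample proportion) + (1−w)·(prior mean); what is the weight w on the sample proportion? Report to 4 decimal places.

0.6250

The Beta prior is conjugate to a Binomial/Bernoulli likelihood; the update adds successes to α and failures to β.
Total number of visitors: n = 23 + 13 = 36.
Posterior mean = (α₀+k)/(α₀+β₀+n) = [n/(α₀+β₀+n)]·(k/n) + [(α₀+β₀)/(α₀+β₀+n)]·α₀/(α₀+β₀), so only n and the prior enter the weight.
The weight on the data is w = n/(α₀+β₀+n) = 36/(11.9+9.7+36) = 36/57.6 = 0.6250.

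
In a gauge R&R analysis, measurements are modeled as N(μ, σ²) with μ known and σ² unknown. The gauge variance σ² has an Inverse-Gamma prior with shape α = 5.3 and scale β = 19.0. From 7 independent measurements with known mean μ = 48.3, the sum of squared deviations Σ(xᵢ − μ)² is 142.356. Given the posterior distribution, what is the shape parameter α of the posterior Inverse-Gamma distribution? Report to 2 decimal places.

8.80

With known mean μ and an Inverse-Gamma(α, β) prior on σ², the Normal likelihood is conjugate: posterior is Inv-Gamma(α + n/2, β + Σ(xᵢ−μ)²/2).
Posterior: Inv-Gamma(5.3 + 7/2, 19.0 + 142.356/2) = Inv-Gamma(8.80, 90.1780).
Posterior α = 8.80.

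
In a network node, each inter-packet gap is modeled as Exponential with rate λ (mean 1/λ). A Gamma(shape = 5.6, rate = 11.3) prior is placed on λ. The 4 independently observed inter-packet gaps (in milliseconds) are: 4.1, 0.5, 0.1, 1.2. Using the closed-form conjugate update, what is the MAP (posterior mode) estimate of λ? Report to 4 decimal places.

0.5000

With a Gamma(shape α, rate β) prior on the exponential rate λ, the posterior after n observations with total T = Σxᵢ is Gamma(α+n, β+T).
Sum of observations T = 5.9 milliseconds; n = 4.
Posterior: Gamma(5.6+4, 11.3+5.9) = Gamma(9.6, 17.2).
Mode = (α−1)/β = 0.5000.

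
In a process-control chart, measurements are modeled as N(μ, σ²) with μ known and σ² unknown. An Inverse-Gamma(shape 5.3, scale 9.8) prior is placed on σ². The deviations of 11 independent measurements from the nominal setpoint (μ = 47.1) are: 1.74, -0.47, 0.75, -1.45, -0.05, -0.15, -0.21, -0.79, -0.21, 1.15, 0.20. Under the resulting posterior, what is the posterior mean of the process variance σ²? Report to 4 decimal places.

With known mean μ and an Inverse-Gamma(α, β) prior on σ², the Normal likelihood is conjugate: posterior is Inv-Gamma(α + n/2, β + Σ(xᵢ−μ)²/2).
Σ(xᵢ−μ)² = (1.74)² + (-0.47)² + (0.75)² + (-1.45)² + (-0.05)² + (-0.15)² + (-0.21)² + (-0.79)² + (-0.21)² + (1.15)² + (0.20)² = 8.0133.
Posterior: Inv-Gamma(5.3 + 11/2, 9.8 + 8.0133/2) = Inv-Gamma(10.80, 13.80665).
E[σ²|data] = β/(α−1) = 13.80665/9.80 = 1.4088.

1.4088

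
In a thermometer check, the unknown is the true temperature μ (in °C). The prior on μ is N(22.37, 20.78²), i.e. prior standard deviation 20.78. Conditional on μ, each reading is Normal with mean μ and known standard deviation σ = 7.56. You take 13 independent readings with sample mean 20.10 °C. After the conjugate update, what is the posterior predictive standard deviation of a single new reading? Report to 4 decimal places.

For Normal data with known variance σ², a Normal(μ₀, σ₀²) prior on μ is conjugate. Posterior precision = 1/σ₀² + n/σ²; posterior mean is the precision-weighted average of μ₀ and x̄.
σ₀² = 20.78² = 431.8084, σ² = 7.56² = 57.1536; σ² + n·σ₀² = 57.1536 + 13·431.8084 = 5670.6628.
Posterior precision = 1/σ₀² + n/σ² = 1/431.8084 + 13/57.1536 = (σ² + n·σ₀²)/(σ₀²σ²) = 5670.6628/(431.8084·57.1536); posterior variance σₙ² = σ₀²σ²/(σ² + n·σ₀²) = 431.8084·57.1536/5670.6628 = 4.352120.
Predictive variance for one new observation = σₙ² + σ² = 431.8084·57.1536/5670.6628 + 57.1536 = σ²·(σ₀² + 5670.6628)/5670.6628 = 57.1536·6102.4712/5670.6628 = 61.505720; SD = √(57.1536·6102.4712/5670.6628) = 7.8426.

7.8426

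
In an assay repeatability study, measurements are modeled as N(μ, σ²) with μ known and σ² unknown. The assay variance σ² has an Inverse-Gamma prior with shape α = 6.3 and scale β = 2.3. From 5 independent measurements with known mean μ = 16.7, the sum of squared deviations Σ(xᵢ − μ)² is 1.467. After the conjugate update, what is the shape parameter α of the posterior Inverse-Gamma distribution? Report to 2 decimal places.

With known mean μ and an Inverse-Gamma(α, β) prior on σ², the Normal likelihood is conjugate: posterior is Inv-Gamma(α + n/2, β + Σ(xᵢ−μ)²/2).
Posterior: Inv-Gamma(6.3 + 5/2, 2.3 + 1.467/2) = Inv-Gamma(8.80, 3.0335).
Posterior α = 8.80.

8.80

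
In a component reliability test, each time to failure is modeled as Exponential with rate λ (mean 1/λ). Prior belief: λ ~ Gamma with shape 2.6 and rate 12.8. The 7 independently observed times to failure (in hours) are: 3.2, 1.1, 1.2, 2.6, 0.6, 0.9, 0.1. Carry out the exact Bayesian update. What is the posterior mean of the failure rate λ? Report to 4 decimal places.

0.4267

With a Gamma(shape α, rate β) prior on the exponential rate λ, the posterior after n observations with total T = Σxᵢ is Gamma(α+n, β+T).
Sum of observations T = 9.7 hours; n = 7.
Posterior: Gamma(2.6+7, 12.8+9.7) = Gamma(9.6, 22.5).
Posterior mean of λ = α/β = 9.6/22.5 = 0.4267.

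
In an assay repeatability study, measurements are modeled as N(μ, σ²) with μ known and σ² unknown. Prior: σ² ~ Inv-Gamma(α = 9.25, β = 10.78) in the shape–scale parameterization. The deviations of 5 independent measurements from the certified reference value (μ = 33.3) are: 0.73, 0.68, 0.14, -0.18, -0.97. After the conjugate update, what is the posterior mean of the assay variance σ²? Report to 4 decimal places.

1.0953

With known mean μ and an Inverse-Gamma(α, β) prior on σ², the Normal likelihood is conjugate: posterior is Inv-Gamma(α + n/2, β + Σ(xᵢ−μ)²/2).
Σ(xᵢ−μ)² = (0.73)² + (0.68)² + (0.14)² + (-0.18)² + (-0.97)² = 1.9882.
Posterior: Inv-Gamma(9.25 + 5/2, 10.78 + 1.9882/2) = Inv-Gamma(11.75, 11.77410).
E[σ²|data] = β/(α−1) = 11.77410/10.75 = 1.0953.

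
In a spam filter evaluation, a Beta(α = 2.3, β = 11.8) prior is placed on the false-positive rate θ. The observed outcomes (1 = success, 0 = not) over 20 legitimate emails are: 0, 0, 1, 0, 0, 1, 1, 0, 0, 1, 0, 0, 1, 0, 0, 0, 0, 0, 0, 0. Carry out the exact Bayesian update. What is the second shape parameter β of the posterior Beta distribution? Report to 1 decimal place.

The Beta prior is conjugate to a Binomial/Bernoulli likelihood; the update adds successes to α and failures to β.
Posterior: Beta(α+k, β+n−k) = Beta(2.3+5, 11.8+15) = Beta(7.3, 26.8).
Posterior β = 26.8.

26.8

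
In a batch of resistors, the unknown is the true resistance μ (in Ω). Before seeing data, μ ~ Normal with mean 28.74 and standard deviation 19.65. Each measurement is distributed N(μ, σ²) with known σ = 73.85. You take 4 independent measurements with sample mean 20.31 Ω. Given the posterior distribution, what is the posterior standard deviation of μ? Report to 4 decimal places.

For Normal data with known variance σ², a Normal(μ₀, σ₀²) prior on μ is conjugate. Posterior precision = 1/σ₀² + n/σ²; posterior mean is the precision-weighted average of μ₀ and x̄.
σ₀² = 19.65² = 386.1225, σ² = 73.85² = 5453.8225; σ² + n·σ₀² = 5453.8225 + 4·386.1225 = 6998.3125.
Posterior precision = 1/σ₀² + n/σ² = 1/386.1225 + 4/5453.8225 = (σ² + n·σ₀²)/(σ₀²σ²) = 6998.3125/(386.1225·5453.8225); posterior variance σₙ² = σ₀²σ²/(σ² + n·σ₀²) = 386.1225·5453.8225/6998.3125 = 300.907337.
Posterior SD = √σₙ² = √(386.1225·5453.8225/6998.3125) = 17.3467.

17.3467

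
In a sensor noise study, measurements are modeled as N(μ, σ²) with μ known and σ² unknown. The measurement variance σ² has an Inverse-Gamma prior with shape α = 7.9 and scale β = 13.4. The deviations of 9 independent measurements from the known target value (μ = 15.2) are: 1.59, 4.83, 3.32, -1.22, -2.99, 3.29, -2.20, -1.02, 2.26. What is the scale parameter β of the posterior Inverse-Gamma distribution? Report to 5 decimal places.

47.96000

With known mean μ and an Inverse-Gamma(α, β) prior on σ², the Normal likelihood is conjugate: posterior is Inv-Gamma(α + n/2, β + Σ(xᵢ−μ)²/2).
Σ(xᵢ−μ)² = (1.59)² + (4.83)² + (3.32)² + (-1.22)² + (-2.99)² + (3.29)² + (-2.20)² + (-1.02)² + (2.26)² = 69.1200.
Posterior: Inv-Gamma(7.9 + 9/2, 13.4 + 69.1200/2) = Inv-Gamma(12.40, 47.96000).
Posterior β = 47.96000.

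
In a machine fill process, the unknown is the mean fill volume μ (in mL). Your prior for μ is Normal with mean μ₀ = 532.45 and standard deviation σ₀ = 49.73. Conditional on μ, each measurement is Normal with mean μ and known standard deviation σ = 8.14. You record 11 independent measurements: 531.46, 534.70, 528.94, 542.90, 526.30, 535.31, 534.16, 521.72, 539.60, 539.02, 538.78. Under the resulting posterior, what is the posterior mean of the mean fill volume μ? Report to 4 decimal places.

533.8956

For Normal data with known variance σ², a Normal(μ₀, σ₀²) prior on μ is conjugate. Posterior precision = 1/σ₀² + n/σ²; posterior mean is the precision-weighted average of μ₀ and x̄.
Σxᵢ = 531.46 + 534.70 + 528.94 + 542.90 + 526.30 + 535.31 + 534.16 + 521.72 + 539.60 + 539.02 + 538.78 = 5872.89, so n·x̄ = 5872.89.
σ₀² = 49.73² = 2473.0729, σ² = 8.14² = 66.2596; σ² + n·σ₀² = 66.2596 + 11·2473.0729 = 27270.0615.
Posterior mean = (μ₀/σ₀² + n·x̄/σ²)/(1/σ₀² + n/σ²) = (σ²·μ₀ + σ₀²·n·x̄)/(σ² + n·σ₀²) = (66.2596·532.45 + 2473.0729·5872.89)/27270.0615 = 14559365.027701/27270.0615 = 533.8956.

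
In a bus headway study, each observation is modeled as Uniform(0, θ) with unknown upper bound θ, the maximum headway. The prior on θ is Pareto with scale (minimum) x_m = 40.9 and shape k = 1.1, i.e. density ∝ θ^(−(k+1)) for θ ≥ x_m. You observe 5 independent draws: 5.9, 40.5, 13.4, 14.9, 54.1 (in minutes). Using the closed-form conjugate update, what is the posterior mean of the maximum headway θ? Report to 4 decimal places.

A Pareto(scale x_m, shape k) prior on the upper bound θ of Uniform(0, θ) is conjugate: posterior is Pareto(max(x_m, max xᵢ), k + n).
Sample maximum = 54.1; prior scale x_m = 40.9 → posterior scale = max = 54.1.
Posterior shape = 1.1 + 5 = 6.1.
E[θ|data] = k·x_m/(k−1) = 6.1·54.1/5.1 = 64.7078.

64.7078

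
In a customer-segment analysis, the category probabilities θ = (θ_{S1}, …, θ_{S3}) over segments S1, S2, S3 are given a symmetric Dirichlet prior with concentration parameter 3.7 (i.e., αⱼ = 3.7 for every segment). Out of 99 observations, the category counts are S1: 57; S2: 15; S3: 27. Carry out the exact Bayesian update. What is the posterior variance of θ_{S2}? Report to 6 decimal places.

The Dirichlet prior is conjugate to the Multinomial likelihood: each posterior αⱼ = prior αⱼ + observed count nⱼ.
Posterior concentration: (60.7, 18.7, 30.7), total = 110.1.
Var[θ_j] = α_j(Σα−α_j)/((Σα)²(Σα+1)) = 18.7·91.4/(110.1²·111.1) = 0.001269.

0.001269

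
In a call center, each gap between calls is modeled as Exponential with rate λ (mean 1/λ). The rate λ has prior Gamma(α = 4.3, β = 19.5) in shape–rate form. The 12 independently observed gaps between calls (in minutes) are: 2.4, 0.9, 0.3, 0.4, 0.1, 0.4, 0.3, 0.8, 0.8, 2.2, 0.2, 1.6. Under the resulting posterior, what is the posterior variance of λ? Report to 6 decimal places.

With a Gamma(shape α, rate β) prior on the exponential rate λ, the posterior after n observations with total T = Σxᵢ is Gamma(α+n, β+T).
Sum of observations T = 10.4 minutes; n = 12.
Posterior: Gamma(4.3+12, 19.5+10.4) = Gamma(16.3, 29.9).
Var = α/β² = 0.018232.

0.018232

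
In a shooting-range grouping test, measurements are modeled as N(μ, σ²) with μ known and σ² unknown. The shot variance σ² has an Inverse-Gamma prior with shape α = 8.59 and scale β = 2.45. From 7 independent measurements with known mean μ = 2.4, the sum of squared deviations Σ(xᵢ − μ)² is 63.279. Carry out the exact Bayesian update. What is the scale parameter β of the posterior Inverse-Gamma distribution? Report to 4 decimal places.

With known mean μ and an Inverse-Gamma(α, β) prior on σ², the Normal likelihood is conjugate: posterior is Inv-Gamma(α + n/2, β + Σ(xᵢ−μ)²/2).
Posterior: Inv-Gamma(8.59 + 7/2, 2.45 + 63.279/2) = Inv-Gamma(12.09, 34.0895).
Posterior β = 34.0895.

34.0895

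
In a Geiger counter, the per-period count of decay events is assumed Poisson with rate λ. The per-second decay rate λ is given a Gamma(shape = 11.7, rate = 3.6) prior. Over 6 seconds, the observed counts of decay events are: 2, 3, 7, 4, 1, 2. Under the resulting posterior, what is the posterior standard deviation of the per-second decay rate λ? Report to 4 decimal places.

With a Gamma(shape α, rate β) prior, the Poisson likelihood is conjugate: the posterior is Gamma(α + ΣXᵢ, β + n).
Sum of counts S = 19 over n = 6 seconds.
Posterior: Gamma(α+S, β+n) = Gamma(11.7+19, 3.6+6) = Gamma(30.7, 9.6).
SD = √α/β = √30.7/9.6 = 0.5772.

0.5772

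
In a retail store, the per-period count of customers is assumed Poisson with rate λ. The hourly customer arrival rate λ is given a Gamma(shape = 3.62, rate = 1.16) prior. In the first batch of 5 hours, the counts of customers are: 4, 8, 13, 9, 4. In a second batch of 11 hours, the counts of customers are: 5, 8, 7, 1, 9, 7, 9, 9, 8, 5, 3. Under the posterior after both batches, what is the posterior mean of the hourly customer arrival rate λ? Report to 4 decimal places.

With a Gamma(shape α, rate β) prior, the Poisson likelihood is conjugate: the posterior is Gamma(α + ΣXᵢ, β + n).
Batch 1: sum of counts S = 38 over n = 5 hours.
After batch 1: Gamma(α+S, β+n) = Gamma(3.62+38, 1.16+5) = Gamma(41.62, 6.16).
Batch 2: sum of counts S = 71 over n = 11 hours.
After batch 2: Gamma(α+S, β+n) = Gamma(41.62+71, 6.16+11) = Gamma(112.62, 17.16).
Posterior mean = α/β = 112.62/17.16 = 6.5629.

6.5629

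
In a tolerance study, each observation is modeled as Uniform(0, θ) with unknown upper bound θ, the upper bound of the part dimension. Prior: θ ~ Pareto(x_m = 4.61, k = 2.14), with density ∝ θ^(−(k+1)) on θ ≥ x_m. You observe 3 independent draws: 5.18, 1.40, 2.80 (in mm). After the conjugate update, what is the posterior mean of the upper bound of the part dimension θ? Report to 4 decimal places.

A Pareto(scale x_m, shape k) prior on the upper bound θ of Uniform(0, θ) is conjugate: posterior is Pareto(max(x_m, max xᵢ), k + n).
Sample maximum = 5.18; prior scale x_m = 4.61 → posterior scale = max = 5.18.
Posterior shape = 2.14 + 3 = 5.14.
E[θ|data] = k·x_m/(k−1) = 5.14·5.18/4.14 = 6.4312.

6.4312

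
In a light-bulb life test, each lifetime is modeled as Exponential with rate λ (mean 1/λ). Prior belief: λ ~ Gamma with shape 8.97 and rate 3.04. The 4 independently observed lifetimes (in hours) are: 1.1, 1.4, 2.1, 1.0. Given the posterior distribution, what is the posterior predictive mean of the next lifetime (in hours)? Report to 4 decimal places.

0.7218

With a Gamma(shape α, rate β) prior on the exponential rate λ, the posterior after n observations with total T = Σxᵢ is Gamma(α+n, β+T).
Sum of observations T = 5.6 hours; n = 4.
Posterior: Gamma(8.97+4, 3.04+5.6) = Gamma(12.97, 8.64).
The predictive distribution for the next observation is Lomax; its mean is β/(α−1) = 8.64/11.97 = 0.7218.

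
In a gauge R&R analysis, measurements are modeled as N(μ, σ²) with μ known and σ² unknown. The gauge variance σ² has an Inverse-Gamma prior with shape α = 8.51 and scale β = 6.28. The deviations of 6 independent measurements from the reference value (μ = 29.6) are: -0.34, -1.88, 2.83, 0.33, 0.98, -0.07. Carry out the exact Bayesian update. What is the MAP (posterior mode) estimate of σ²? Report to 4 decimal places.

1.0109

With known mean μ and an Inverse-Gamma(α, β) prior on σ², the Normal likelihood is conjugate: posterior is Inv-Gamma(α + n/2, β + Σ(xᵢ−μ)²/2).
Σ(xᵢ−μ)² = (-0.34)² + (-1.88)² + (2.83)² + (0.33)² + (0.98)² + (-0.07)² = 12.7331.
Posterior: Inv-Gamma(8.51 + 6/2, 6.28 + 12.7331/2) = Inv-Gamma(11.51, 12.64655).
Mode = β/(α+1) = 12.64655/12.51 = 1.0109.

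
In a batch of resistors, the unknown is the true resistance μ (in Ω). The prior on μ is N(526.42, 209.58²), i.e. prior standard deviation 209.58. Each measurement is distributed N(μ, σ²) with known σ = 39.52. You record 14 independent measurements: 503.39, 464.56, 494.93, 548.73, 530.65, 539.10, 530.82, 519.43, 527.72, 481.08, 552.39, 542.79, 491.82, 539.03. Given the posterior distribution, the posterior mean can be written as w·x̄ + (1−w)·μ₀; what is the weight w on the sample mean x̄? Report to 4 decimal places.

0.9975

For Normal data with known variance σ², a Normal(μ₀, σ₀²) prior on μ is conjugate. Posterior precision = 1/σ₀² + n/σ²; posterior mean is the precision-weighted average of μ₀ and x̄.
σ₀² = 209.58² = 43923.7764, σ² = 39.52² = 1561.8304. Prior precision 1/σ₀² = 1/43923.7764; data precision n/σ² = 14/1561.8304.
w = (n/σ²)/(1/σ₀² + n/σ²) = n·σ₀²/(σ² + n·σ₀²) = 14·43923.7764/(1561.8304 + 14·43923.7764) = 614932.8696/616494.7 = 0.9975.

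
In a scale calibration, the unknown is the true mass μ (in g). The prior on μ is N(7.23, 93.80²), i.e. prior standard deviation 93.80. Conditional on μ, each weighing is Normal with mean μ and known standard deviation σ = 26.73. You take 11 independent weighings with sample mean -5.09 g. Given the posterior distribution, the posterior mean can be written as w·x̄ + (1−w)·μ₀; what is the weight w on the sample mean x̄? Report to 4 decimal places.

For Normal data with known variance σ², a Normal(μ₀, σ₀²) prior on μ is conjugate. Posterior precision = 1/σ₀² + n/σ²; posterior mean is the precision-weighted average of μ₀ and x̄.
σ₀² = 93.80² = 8798.44, σ² = 26.73² = 714.4929. Prior precision 1/σ₀² = 1/8798.44; data precision n/σ² = 11/714.4929.
w = (n/σ²)/(1/σ₀² + n/σ²) = n·σ₀²/(σ² + n·σ₀²) = 11·8798.44/(714.4929 + 11·8798.44) = 96782.84/97497.3329 = 0.9927.

0.9927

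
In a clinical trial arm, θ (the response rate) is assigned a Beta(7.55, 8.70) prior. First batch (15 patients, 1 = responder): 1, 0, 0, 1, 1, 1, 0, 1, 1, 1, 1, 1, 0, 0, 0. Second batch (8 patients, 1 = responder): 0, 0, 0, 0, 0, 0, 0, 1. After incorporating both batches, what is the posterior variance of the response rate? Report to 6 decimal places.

0.006142

The Beta prior is conjugate to a Binomial/Bernoulli likelihood; the update adds successes to α and failures to β.
After batch 1: Beta(7.55+9, 8.70+6) = Beta(16.55, 14.70).
After batch 2: Beta(16.55+1, 14.70+7) = Beta(17.55, 21.70).
Var = αβ/((α+β)²(α+β+1)) = 17.55·21.70/(39.25²·40.25) = 0.006142.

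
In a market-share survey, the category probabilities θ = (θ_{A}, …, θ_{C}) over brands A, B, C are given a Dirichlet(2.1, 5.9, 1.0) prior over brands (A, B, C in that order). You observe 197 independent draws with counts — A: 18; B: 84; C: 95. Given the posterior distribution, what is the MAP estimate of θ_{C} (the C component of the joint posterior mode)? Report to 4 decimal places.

0.4680

The Dirichlet prior is conjugate to the Multinomial likelihood: each posterior αⱼ = prior αⱼ + observed count nⱼ.
Posterior concentration: (20.1, 89.9, 96.0), total = 206.0.
Joint mode component: (α_{C}−1)/(Σα−K) = 95.0/203.0 = 0.4680.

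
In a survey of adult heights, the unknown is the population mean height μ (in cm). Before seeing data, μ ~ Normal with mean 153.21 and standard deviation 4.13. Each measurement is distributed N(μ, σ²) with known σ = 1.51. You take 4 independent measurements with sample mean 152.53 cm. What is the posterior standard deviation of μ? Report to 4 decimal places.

For Normal data with known variance σ², a Normal(μ₀, σ₀²) prior on μ is conjugate. Posterior precision = 1/σ₀² + n/σ²; posterior mean is the precision-weighted average of μ₀ and x̄.
σ₀² = 4.13² = 17.0569, σ² = 1.51² = 2.2801; σ² + n·σ₀² = 2.2801 + 4·17.0569 = 70.5077.
Posterior precision = 1/σ₀² + n/σ² = 1/17.0569 + 4/2.2801 = (σ² + n·σ₀²)/(σ₀²σ²) = 70.5077/(17.0569·2.2801); posterior variance σₙ² = σ₀²σ²/(σ² + n·σ₀²) = 17.0569·2.2801/70.5077 = 0.551591.
Posterior SD = √σₙ² = √(17.0569·2.2801/70.5077) = 0.7427.

0.7427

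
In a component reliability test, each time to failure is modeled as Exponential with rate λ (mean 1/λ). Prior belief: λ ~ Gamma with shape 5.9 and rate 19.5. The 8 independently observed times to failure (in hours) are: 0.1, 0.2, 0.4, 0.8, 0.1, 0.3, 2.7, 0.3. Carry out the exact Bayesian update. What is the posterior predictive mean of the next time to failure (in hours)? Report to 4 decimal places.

With a Gamma(shape α, rate β) prior on the exponential rate λ, the posterior after n observations with total T = Σxᵢ is Gamma(α+n, β+T).
Sum of observations T = 4.9 hours; n = 8.
Posterior: Gamma(5.9+8, 19.5+4.9) = Gamma(13.9, 24.4).
The predictive distribution for the next observation is Lomax; its mean is β/(α−1) = 24.4/12.9 = 1.8915.

1.8915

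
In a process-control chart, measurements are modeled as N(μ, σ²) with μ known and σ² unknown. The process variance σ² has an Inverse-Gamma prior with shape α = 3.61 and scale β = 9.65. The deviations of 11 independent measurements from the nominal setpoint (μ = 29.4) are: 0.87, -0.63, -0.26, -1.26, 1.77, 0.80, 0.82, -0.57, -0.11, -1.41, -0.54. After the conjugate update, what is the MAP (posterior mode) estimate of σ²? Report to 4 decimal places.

1.4427

With known mean μ and an Inverse-Gamma(α, β) prior on σ², the Normal likelihood is conjugate: posterior is Inv-Gamma(α + n/2, β + Σ(xᵢ−μ)²/2).
Σ(xᵢ−μ)² = (0.87)² + (-0.63)² + (-0.26)² + (-1.26)² + (1.77)² + (0.80)² + (0.82)² + (-0.57)² + (-0.11)² + (-1.41)² + (-0.54)² = 9.8710.
Posterior: Inv-Gamma(3.61 + 11/2, 9.65 + 9.8710/2) = Inv-Gamma(9.11, 14.58550).
Mode = β/(α+1) = 14.58550/10.11 = 1.4427.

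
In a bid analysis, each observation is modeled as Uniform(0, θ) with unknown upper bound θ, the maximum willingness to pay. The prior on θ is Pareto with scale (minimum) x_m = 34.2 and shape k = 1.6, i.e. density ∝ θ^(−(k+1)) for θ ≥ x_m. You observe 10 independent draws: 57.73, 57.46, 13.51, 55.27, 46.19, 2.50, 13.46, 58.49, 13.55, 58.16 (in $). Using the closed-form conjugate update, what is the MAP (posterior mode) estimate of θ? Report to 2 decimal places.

58.49

A Pareto(scale x_m, shape k) prior on the upper bound θ of Uniform(0, θ) is conjugate: posterior is Pareto(max(x_m, max xᵢ), k + n).
Sample maximum = 58.49; prior scale x_m = 34.2 → posterior scale = max = 58.49.
Posterior shape = 1.6 + 10 = 11.6.
The Pareto density is decreasing on [x_m, ∞), so the mode is x_m = 58.49.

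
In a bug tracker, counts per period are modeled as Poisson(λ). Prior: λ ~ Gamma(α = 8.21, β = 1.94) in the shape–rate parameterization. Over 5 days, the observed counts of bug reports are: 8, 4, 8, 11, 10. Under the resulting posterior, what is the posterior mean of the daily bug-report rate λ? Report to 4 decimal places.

With a Gamma(shape α, rate β) prior, the Poisson likelihood is conjugate: the posterior is Gamma(α + ΣXᵢ, β + n).
Sum of counts S = 41 over n = 5 days.
Posterior: Gamma(α+S, β+n) = Gamma(8.21+41, 1.94+5) = Gamma(49.21, 6.94).
Posterior mean = α/β = 49.21/6.94 = 7.0908.

7.0908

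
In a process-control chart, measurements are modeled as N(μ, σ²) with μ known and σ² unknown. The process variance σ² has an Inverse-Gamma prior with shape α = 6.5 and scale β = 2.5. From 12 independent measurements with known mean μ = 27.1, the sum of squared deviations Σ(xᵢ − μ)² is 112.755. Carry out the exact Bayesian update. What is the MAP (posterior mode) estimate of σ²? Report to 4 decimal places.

With known mean μ and an Inverse-Gamma(α, β) prior on σ², the Normal likelihood is conjugate: posterior is Inv-Gamma(α + n/2, β + Σ(xᵢ−μ)²/2).
Posterior: Inv-Gamma(6.5 + 12/2, 2.5 + 112.755/2) = Inv-Gamma(12.50, 58.8775).
Mode = β/(α+1) = 58.8775/13.50 = 4.3613.

4.3613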